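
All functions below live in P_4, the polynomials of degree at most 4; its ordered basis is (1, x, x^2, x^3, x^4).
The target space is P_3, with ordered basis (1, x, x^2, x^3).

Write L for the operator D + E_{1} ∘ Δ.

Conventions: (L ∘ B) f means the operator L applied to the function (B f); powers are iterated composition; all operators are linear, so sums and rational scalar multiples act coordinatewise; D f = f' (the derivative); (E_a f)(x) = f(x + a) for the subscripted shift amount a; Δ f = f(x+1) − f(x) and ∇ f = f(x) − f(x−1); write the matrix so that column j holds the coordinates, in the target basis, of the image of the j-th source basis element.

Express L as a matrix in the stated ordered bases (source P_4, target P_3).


image of 1: 0
image of x: 2
image of x^2: 4x + 3
image of x^3: 6x^2 + 9x + 7
image of x^4: 8x^3 + 18x^2 + 28x + 15
each image's coordinates form column j of the matrix

the matrix is [[0, 2, 3, 7, 15]; [0, 0, 4, 9, 28]; [0, 0, 0, 6, 18]; [0, 0, 0, 0, 8]] (rows listed top to bottom)


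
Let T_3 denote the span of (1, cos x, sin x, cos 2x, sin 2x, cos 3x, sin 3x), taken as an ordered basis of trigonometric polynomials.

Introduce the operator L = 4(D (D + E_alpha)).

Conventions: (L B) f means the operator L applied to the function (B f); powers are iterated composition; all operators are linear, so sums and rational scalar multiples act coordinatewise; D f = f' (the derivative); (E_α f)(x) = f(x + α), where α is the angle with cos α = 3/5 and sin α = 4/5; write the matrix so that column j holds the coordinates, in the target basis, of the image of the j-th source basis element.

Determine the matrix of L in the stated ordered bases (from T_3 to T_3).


the matrix is [[0, 0, 0, 0, 0, 0, 0]; [0, -36/5, 12/5, 0, 0, 0, 0]; [0, -12/5, -36/5, 0, 0, 0, 0]; [0, 0, 0, -592/25, -56/25, 0, 0]; [0, 0, 0, 56/25, -592/25, 0, 0]; [0, 0, 0, 0, 0, -5028/125, -1404/125]; [0, 0, 0, 0, 0, 1404/125, -5028/125]] (rows listed top to bottom)

image of 1: 0
image of cos x: -(36/5)cos x - (12/5)sin x
image of sin x: (12/5)cos x - (36/5)sin x
image of cos 2x: -(592/25)cos 2x + (56/25)sin 2x
image of sin 2x: -(56/25)cos 2x - (592/25)sin 2x
image of cos 3x: -(5028/125)cos 3x + (1404/125)sin 3x
image of sin 3x: -(1404/125)cos 3x - (5028/125)sin 3x
each image's coordinates form column j of the matrix


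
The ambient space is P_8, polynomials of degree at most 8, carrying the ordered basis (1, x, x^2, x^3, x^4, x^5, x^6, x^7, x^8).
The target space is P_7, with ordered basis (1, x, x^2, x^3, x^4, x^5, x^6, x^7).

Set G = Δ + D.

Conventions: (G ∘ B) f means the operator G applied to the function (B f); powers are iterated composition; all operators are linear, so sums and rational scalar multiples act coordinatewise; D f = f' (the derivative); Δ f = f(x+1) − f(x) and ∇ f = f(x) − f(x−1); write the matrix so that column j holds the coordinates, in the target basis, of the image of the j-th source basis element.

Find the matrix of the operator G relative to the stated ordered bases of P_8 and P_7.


the matrix is [[0, 2, 1, 1, 1, 1, 1, 1, 1]; [0, 0, 4, 3, 4, 5, 6, 7, 8]; [0, 0, 0, 6, 6, 10, 15, 21, 28]; [0, 0, 0, 0, 8, 10, 20, 35, 56]; [0, 0, 0, 0, 0, 10, 15, 35, 70]; [0, 0, 0, 0, 0, 0, 12, 21, 56]; [0, 0, 0, 0, 0, 0, 0, 14, 28]; [0, 0, 0, 0, 0, 0, 0, 0, 16]] (rows listed top to bottom)

image of 1: 0
image of x: 2
image of x^2: 4x + 1
image of x^3: 6x^2 + 3x + 1
image of x^4: 8x^3 + 6x^2 + 4x + 1
image of x^5: 10x^4 + 10x^3 + 10x^2 + 5x + 1
image of x^6: 12x^5 + 15x^4 + 20x^3 + 15x^2 + 6x + 1
image of x^7: 14x^6 + 21x^5 + 35x^4 + 35x^3 + 21x^2 + 7x + 1
image of x^8: 16x^7 + 28x^6 + 56x^5 + 70x^4 + 56x^3 + 28x^2 + 8x + 1
each image's coordinates form column j of the matrix


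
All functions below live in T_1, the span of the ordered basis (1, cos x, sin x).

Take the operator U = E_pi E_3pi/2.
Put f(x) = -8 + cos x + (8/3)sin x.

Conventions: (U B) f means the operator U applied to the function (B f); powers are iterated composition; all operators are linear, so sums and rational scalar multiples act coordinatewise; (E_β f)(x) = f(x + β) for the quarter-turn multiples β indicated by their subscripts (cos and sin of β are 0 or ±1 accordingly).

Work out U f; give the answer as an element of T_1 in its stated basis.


g(x) = -8 + (8/3)cos x - sin x

E_3pi/2 f = -8 - (8/3)cos x + sin x
E_pi E_3pi/2 f = -8 + (8/3)cos x - sin x


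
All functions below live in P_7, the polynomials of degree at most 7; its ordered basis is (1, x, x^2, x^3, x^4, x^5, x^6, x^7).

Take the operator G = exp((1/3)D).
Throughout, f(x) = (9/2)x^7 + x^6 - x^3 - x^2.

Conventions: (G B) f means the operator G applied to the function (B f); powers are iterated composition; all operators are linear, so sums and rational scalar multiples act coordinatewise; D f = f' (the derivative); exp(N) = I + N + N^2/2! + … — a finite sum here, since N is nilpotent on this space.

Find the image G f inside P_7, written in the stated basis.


order-1 term: (21/2)x^6 + 2x^5 - x^2 - (2/3)x
order-2 term: (21/2)x^5 + (5/3)x^4 - (1/3)x - 1/9
order-3 term: (35/6)x^4 + (20/27)x^3 - 1/27
order-4 term: (35/18)x^3 + (5/27)x^2
order-5 term: (7/18)x^2 + (2/81)x
order-6 term: (7/162)x + 1/729
order-7 term: 1/486
the series for exp((1/3)D) f terminates at order 7
exp((1/3)D) f = (9/2)x^7 + (23/2)x^6 + (25/2)x^5 + (15/2)x^4 + (91/54)x^3 - (77/54)x^2 - (151/162)x - 211/1458

g(x) = (9/2)x^7 + (23/2)x^6 + (25/2)x^5 + (15/2)x^4 + (91/54)x^3 - (77/54)x^2 - (151/162)x - 211/1458


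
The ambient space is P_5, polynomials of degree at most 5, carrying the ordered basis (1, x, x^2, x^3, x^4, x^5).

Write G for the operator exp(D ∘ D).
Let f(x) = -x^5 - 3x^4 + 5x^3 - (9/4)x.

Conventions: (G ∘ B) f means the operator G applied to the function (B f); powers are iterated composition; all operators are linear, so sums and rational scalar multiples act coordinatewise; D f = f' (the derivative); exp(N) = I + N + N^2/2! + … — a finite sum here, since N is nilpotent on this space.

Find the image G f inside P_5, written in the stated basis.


g(x) = -x^5 - 3x^4 - 15x^3 - 36x^2 - (129/4)x - 36

order-1 term: -20x^3 - 36x^2 + 30x
order-2 term: -60x - 36
the series for exp(D ∘ D) f terminates at order 2
exp(D ∘ D) f = -x^5 - 3x^4 - 15x^3 - 36x^2 - (129/4)x - 36


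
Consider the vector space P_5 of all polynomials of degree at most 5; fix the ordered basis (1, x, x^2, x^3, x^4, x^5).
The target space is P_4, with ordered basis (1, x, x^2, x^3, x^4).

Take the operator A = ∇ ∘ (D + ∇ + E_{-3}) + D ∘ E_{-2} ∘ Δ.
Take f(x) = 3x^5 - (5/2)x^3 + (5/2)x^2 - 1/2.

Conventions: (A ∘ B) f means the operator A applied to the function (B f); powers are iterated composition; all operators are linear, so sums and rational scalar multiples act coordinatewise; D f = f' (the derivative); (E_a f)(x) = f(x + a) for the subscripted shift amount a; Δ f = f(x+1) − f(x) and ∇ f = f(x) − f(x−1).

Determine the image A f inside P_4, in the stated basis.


the image equals g(x) = 15x^4 - 30x^3 + (1125/2)x^2 - (3845/2)x + 1963

D f = 15x^4 - (15/2)x^2 + 5x
∇ f = 15x^4 - 30x^3 + (45/2)x^2 - (5/2)x - 2
E_{-3} f = 3x^5 - 45x^4 + (535/2)x^3 - 785x^2 + (2265/2)x - 1279/2
(D + ∇ + E_{-3}) f = 3x^5 - 15x^4 + (475/2)x^3 - 770x^2 + 1135x - 1283/2
∇ (D + ∇ + E_{-3}) f = 15x^4 - 90x^3 + (1665/2)x^2 - (4655/2)x + 4321/2
Δ f = 15x^4 + 30x^3 + (45/2)x^2 + (25/2)x + 3
E_{-2} Δ f = 15x^4 - 90x^3 + (405/2)x^2 - (395/2)x + 68
D E_{-2} Δ f = 60x^3 - 270x^2 + 405x - 395/2
(∇ ∘ (D + ∇ + E_{-3}) + D ∘ E_{-2} ∘ Δ) f = 15x^4 - 30x^3 + (1125/2)x^2 - (3845/2)x + 1963


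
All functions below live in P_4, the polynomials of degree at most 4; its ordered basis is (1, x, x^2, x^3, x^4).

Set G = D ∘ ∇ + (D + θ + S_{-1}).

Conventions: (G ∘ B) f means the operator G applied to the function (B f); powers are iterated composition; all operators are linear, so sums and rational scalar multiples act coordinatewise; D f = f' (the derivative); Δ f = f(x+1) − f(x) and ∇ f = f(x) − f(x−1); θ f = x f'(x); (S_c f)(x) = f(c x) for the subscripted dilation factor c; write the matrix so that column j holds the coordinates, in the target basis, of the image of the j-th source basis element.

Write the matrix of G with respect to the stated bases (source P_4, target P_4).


the matrix is [[1, 1, 2, -3, 4]; [0, 0, 2, 6, -12]; [0, 0, 3, 3, 12]; [0, 0, 0, 2, 4]; [0, 0, 0, 0, 5]] (rows listed top to bottom)

image of 1: 1
image of x: 1
image of x^2: 3x^2 + 2x + 2
image of x^3: 2x^3 + 3x^2 + 6x - 3
image of x^4: 5x^4 + 4x^3 + 12x^2 - 12x + 4
each image's coordinates form column j of the matrix


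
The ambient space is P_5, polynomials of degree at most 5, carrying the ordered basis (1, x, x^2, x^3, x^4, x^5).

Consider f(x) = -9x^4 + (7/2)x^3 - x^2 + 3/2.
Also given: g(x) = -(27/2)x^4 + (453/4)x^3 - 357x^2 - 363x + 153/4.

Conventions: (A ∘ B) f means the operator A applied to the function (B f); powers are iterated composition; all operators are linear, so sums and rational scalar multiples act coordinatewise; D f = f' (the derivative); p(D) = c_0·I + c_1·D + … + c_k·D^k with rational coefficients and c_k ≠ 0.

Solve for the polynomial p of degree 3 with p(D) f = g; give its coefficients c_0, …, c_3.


D^0 f = -9x^4 + (7/2)x^3 - x^2 + 3/2
D^1 f = -36x^3 + (21/2)x^2 - 2x
D^2 f = -108x^2 + 21x - 2
D^3 f = -216x + 21
matching coefficients of g against c_0 f + c_1 Df + … from the top degree down determines the c_i
solution: c_0 = 3/2, c_1 = -3, c_2 = 3, c_3 = 2

c_0 = 3/2, c_1 = -3, c_2 = 3, c_3 = 2


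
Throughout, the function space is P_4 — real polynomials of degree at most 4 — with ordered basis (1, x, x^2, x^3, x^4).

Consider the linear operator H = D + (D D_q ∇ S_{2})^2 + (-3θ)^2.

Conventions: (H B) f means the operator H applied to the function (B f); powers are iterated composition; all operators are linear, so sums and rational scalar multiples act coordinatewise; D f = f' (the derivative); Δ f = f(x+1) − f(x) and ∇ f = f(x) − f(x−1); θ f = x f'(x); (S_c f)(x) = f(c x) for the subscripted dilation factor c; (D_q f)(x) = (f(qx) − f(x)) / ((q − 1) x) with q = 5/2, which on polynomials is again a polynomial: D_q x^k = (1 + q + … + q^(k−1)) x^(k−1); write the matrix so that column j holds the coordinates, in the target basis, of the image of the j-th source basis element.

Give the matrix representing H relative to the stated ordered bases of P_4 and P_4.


the matrix is [[0, 1, 0, 0, 0]; [0, 9, 2, 0, 0]; [0, 0, 36, 3, 0]; [0, 0, 0, 81, 4]; [0, 0, 0, 0, 144]] (rows listed top to bottom)

image of 1: 0
image of x: 9x + 1
image of x^2: 36x^2 + 2x
image of x^3: 81x^3 + 3x^2
image of x^4: 144x^4 + 4x^3
each image's coordinates form column j of the matrix


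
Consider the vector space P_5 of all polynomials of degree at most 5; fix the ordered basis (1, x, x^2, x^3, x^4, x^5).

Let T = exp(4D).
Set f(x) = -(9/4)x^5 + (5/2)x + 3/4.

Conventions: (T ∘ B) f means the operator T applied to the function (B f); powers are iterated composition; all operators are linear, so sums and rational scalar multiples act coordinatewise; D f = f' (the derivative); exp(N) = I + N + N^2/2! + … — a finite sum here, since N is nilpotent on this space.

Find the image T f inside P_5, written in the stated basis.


the result is g(x) = -(9/4)x^5 - 45x^4 - 360x^3 - 1440x^2 - (5755/2)x - 9173/4

order-1 term: -45x^4 + 10
order-2 term: -360x^3
order-3 term: -1440x^2
order-4 term: -2880x
order-5 term: -2304
the series for exp(4D) f terminates at order 5
exp(4D) f = -(9/4)x^5 - 45x^4 - 360x^3 - 1440x^2 - (5755/2)x - 9173/4


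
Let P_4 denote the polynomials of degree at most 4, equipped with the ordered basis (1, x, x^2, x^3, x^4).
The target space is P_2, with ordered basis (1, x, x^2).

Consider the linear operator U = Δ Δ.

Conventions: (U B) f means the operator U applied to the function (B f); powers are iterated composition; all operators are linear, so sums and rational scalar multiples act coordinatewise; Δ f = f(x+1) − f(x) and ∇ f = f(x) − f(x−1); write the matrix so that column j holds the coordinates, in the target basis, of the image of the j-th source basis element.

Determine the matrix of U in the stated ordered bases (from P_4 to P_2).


the matrix is [[0, 0, 2, 6, 14]; [0, 0, 0, 6, 24]; [0, 0, 0, 0, 12]] (rows listed top to bottom)

image of 1: 0
image of x: 0
image of x^2: 2
image of x^3: 6x + 6
image of x^4: 12x^2 + 24x + 14
each image's coordinates form column j of the matrix


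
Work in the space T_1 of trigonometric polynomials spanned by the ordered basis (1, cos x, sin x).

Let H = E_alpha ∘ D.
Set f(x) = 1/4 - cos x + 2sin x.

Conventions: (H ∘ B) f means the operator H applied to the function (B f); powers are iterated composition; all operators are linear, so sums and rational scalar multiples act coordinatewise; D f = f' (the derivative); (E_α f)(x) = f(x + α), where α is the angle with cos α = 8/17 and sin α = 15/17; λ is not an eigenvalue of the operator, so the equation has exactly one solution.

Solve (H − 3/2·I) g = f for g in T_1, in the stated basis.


write g with unknown coordinates in the stated basis and equate coefficients in (H − 3/2·I) g = f
solving from the highest basis element down gives g = -1/6 + (98/401)cos x - (356/401)sin x
check: H g = -(254/401)cos x + (268/401)sin x
so H g − 3/2·g = 1/4 - cos x + 2sin x = f ✓

the image equals g(x) = -1/6 + (98/401)cos x - (356/401)sin x


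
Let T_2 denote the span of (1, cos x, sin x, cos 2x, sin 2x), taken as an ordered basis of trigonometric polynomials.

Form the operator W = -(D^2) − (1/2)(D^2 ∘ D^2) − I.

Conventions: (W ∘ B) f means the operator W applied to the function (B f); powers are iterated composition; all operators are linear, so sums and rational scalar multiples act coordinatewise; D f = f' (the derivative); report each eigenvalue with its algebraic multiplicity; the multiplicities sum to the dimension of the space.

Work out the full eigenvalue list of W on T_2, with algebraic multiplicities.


image of 1: -1
image of cos x: -(1/2)cos x
image of sin x: -(1/2)sin x
image of cos 2x: -5cos 2x
image of sin 2x: -5sin 2x
the matrix is diagonal; its diagonal is (-1, -1/2, -1/2, -5, -5)
for a triangular matrix the eigenvalues are the diagonal entries, with algebraic multiplicity their repetition count

λ = -5 (multiplicity 2), λ = -1 (multiplicity 1), λ = -1/2 (multiplicity 2)


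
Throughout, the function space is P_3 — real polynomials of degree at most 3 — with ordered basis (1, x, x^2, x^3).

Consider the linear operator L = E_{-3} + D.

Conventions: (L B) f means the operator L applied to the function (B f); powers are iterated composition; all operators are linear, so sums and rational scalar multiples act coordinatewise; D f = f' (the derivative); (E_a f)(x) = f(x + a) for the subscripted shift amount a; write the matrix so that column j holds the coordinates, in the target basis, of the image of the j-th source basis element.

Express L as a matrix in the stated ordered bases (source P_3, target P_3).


the matrix is [[1, -2, 9, -27]; [0, 1, -4, 27]; [0, 0, 1, -6]; [0, 0, 0, 1]] (rows listed top to bottom)

image of 1: 1
image of x: x - 2
image of x^2: x^2 - 4x + 9
image of x^3: x^3 - 6x^2 + 27x - 27
each image's coordinates form column j of the matrix


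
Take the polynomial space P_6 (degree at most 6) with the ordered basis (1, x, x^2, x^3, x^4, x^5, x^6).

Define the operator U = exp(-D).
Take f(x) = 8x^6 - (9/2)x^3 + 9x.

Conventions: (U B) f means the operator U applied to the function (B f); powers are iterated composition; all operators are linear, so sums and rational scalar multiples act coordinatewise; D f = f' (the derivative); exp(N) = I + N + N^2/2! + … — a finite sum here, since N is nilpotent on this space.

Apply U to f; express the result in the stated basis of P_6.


the image equals g(x) = 8x^6 - 48x^5 + 120x^4 - (329/2)x^3 + (267/2)x^2 - (105/2)x + 7/2

order-1 term: -48x^5 + (27/2)x^2 - 9
order-2 term: 120x^4 - (27/2)x
order-3 term: -160x^3 + 9/2
order-4 term: 120x^2
order-5 term: -48x
order-6 term: 8
the series for exp(-D) f terminates at order 6
exp(-D) f = 8x^6 - 48x^5 + 120x^4 - (329/2)x^3 + (267/2)x^2 - (105/2)x + 7/2


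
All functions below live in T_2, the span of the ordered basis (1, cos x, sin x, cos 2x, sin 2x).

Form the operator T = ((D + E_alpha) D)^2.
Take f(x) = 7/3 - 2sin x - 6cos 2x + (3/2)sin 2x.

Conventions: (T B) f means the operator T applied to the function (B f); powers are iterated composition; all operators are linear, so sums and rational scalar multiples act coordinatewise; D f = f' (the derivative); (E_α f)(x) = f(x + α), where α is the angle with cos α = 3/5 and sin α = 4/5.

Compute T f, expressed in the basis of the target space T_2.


the result is g(x) = (108/25)cos x - (144/25)sin x - (124032/625)cos 2x + (57426/625)sin 2x

D f = -2cos x + 3cos 2x + 12sin 2x
D D f = 2sin x + 24cos 2x - 6sin 2x
E_alpha D f = -(6/5)cos x + (8/5)sin x + (267/25)cos 2x - (156/25)sin 2x
(D + E_alpha) D f = -(6/5)cos x + (18/5)sin x + (867/25)cos 2x - (306/25)sin 2x
D ((D + E_alpha) D) f = (18/5)cos x + (6/5)sin x - (612/25)cos 2x - (1734/25)sin 2x
D D ((D + E_alpha) D) f = (6/5)cos x - (18/5)sin x - (3468/25)cos 2x + (1224/25)sin 2x
E_alpha D ((D + E_alpha) D) f = (78/25)cos x - (54/25)sin x - (37332/625)cos 2x + (26826/625)sin 2x
(D + E_alpha) D ((D + E_alpha) D) f = (108/25)cos x - (144/25)sin x - (124032/625)cos 2x + (57426/625)sin 2x


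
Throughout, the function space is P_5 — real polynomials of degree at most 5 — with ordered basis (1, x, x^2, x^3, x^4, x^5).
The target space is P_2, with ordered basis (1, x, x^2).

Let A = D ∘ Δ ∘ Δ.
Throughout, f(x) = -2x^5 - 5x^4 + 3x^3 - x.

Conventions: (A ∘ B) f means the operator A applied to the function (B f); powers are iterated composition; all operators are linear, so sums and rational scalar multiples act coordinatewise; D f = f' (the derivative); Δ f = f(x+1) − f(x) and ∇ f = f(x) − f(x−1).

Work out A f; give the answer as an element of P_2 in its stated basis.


the image equals g(x) = -120x^2 - 360x - 242

Δ f = -10x^4 - 40x^3 - 41x^2 - 21x - 5
Δ Δ f = -40x^3 - 180x^2 - 242x - 112
D Δ Δ f = -120x^2 - 360x - 242


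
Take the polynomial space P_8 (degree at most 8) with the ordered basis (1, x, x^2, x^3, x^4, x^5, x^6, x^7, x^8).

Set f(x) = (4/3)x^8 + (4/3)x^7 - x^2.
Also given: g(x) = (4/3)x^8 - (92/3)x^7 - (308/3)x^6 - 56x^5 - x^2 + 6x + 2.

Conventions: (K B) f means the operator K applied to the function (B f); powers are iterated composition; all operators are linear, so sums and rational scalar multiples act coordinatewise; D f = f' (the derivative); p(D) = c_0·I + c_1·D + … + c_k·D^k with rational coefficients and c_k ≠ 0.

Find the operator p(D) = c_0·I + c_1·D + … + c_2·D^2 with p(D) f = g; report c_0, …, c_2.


D^0 f = (4/3)x^8 + (4/3)x^7 - x^2
D^1 f = (32/3)x^7 + (28/3)x^6 - 2x
D^2 f = (224/3)x^6 + 56x^5 - 2
matching coefficients of g against c_0 f + c_1 Df + … from the top degree down determines the c_i
solution: c_0 = 1, c_1 = -3, c_2 = -1

p(D) = I − 3·D − D^2, i.e. c_0 = 1, c_1 = -3, c_2 = -1


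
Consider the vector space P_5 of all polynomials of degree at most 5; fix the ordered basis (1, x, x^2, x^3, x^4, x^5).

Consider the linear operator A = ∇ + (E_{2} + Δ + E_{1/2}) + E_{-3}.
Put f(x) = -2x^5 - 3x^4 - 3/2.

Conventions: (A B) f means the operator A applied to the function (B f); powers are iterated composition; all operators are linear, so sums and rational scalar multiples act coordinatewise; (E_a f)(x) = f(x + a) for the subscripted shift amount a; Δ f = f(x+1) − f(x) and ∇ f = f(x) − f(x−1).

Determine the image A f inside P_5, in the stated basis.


∇ f = -10x^4 + 8x^3 - 2x^2 - 2x + 1
E_{2} f = -2x^5 - 23x^4 - 104x^3 - 232x^2 - 256x - 227/2
Δ f = -10x^4 - 32x^3 - 38x^2 - 22x - 5
E_{1/2} f = -2x^5 - 8x^4 - 11x^3 - 7x^2 - (17/8)x - 7/4
(E_{2} + Δ + E_{1/2}) f = -4x^5 - 41x^4 - 147x^3 - 277x^2 - (2241/8)x - 481/4
E_{-3} f = -2x^5 + 27x^4 - 144x^3 + 378x^2 - 486x + 483/2
(∇ + (E_{2} + Δ + E_{1/2}) + E_{-3}) f = -6x^5 - 24x^4 - 283x^3 + 99x^2 - (6145/8)x + 489/4

the image equals g(x) = -6x^5 - 24x^4 - 283x^3 + 99x^2 - (6145/8)x + 489/4


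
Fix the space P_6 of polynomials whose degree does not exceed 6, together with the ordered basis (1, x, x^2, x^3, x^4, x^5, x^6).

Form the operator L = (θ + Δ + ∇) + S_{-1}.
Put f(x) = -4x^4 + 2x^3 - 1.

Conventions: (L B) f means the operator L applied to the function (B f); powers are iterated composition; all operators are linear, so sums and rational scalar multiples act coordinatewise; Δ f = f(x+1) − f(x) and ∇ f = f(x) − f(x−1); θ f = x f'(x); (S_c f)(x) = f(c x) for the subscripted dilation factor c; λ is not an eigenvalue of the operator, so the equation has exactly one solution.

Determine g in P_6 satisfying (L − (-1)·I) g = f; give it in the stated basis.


write g with unknown coordinates in the stated basis and equate coefficients in (L − (-1)·I) g = f
solving from the highest basis element down gives g = -(2/3)x^4 + (22/9)x^3 - (11/3)x^2 + 20x - 413/18
check: L g = -(10/3)x^4 - (4/9)x^3 + (11/3)x^2 - 20x + 395/18
so L g − (-1)·g = -4x^4 + 2x^3 - 1 = f ✓

the result is g(x) = -(2/3)x^4 + (22/9)x^3 - (11/3)x^2 + 20x - 413/18


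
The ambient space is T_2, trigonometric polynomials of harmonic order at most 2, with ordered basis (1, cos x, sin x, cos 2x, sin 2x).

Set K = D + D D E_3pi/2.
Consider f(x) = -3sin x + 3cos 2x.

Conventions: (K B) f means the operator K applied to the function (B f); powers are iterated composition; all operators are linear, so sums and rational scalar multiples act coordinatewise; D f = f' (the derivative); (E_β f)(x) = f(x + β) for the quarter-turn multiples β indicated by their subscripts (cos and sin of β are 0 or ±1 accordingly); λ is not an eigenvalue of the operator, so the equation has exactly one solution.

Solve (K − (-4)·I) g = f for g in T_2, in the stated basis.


the result is g(x) = (3/10)cos x - (3/5)sin x + (6/17)cos 2x + (3/34)sin 2x

write g with unknown coordinates in the stated basis and equate coefficients in (K − (-4)·I) g = f
solving from the highest basis element down gives g = (3/10)cos x - (3/5)sin x + (6/17)cos 2x + (3/34)sin 2x
check: K g = -(6/5)cos x - (3/5)sin x + (27/17)cos 2x - (6/17)sin 2x
so K g − (-4)·g = -3sin x + 3cos 2x = f ✓


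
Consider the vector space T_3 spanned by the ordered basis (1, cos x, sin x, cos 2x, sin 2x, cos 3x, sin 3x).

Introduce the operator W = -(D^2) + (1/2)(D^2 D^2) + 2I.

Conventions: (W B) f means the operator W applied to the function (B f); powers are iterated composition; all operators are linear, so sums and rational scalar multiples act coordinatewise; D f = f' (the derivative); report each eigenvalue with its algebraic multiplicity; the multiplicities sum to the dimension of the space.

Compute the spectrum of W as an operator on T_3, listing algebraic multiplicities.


image of 1: 2
image of cos x: (7/2)cos x
image of sin x: (7/2)sin x
image of cos 2x: 14cos 2x
image of sin 2x: 14sin 2x
image of cos 3x: (103/2)cos 3x
image of sin 3x: (103/2)sin 3x
the matrix is diagonal; its diagonal is (2, 7/2, 7/2, 14, 14, 103/2, 103/2)
for a triangular matrix the eigenvalues are the diagonal entries, with algebraic multiplicity their repetition count

λ = 2 (multiplicity 1), λ = 7/2 (multiplicity 2), λ = 14 (multiplicity 2), λ = 103/2 (multiplicity 2)


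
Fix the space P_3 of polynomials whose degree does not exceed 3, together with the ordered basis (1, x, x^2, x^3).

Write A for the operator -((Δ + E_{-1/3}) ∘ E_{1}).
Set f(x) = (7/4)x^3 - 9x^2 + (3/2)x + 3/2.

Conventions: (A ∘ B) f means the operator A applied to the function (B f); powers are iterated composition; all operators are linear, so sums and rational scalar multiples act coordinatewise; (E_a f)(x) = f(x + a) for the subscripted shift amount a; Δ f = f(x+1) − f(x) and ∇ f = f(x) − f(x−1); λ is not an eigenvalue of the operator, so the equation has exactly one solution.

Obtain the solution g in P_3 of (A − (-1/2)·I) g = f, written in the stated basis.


write g with unknown coordinates in the stated basis and equate coefficients in (A − (-1/2)·I) g = f
solving from the highest basis element down gives g = -(7/2)x^3 + 53x^2 - 284x + 17000/27
check: A g = (7/2)x^3 - (71/2)x^2 + (287/2)x - 16919/54
so A g − (-1/2)·g = (7/4)x^3 - 9x^2 + (3/2)x + 3/2 = f ✓

the result is g(x) = -(7/2)x^3 + 53x^2 - 284x + 17000/27


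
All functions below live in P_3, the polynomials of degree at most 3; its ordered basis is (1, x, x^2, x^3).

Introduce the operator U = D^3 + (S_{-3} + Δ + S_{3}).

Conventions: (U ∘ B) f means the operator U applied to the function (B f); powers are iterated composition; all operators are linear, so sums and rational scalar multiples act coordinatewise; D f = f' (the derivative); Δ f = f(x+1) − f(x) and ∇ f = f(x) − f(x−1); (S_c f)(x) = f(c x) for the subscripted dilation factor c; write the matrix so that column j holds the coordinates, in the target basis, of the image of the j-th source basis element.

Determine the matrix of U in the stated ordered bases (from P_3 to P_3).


image of 1: 2
image of x: 1
image of x^2: 18x^2 + 2x + 1
image of x^3: 3x^2 + 3x + 7
each image's coordinates form column j of the matrix

the matrix is [[2, 1, 1, 7]; [0, 0, 2, 3]; [0, 0, 18, 3]; [0, 0, 0, 0]] (rows listed top to bottom)


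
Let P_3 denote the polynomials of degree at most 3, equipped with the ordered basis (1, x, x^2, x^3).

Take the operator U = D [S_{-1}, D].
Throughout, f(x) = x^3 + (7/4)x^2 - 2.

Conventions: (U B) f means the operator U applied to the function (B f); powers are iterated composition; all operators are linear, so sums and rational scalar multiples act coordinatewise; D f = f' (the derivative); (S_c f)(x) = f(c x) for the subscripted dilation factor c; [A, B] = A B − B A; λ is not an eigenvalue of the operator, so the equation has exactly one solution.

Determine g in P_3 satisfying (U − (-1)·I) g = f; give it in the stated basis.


write g with unknown coordinates in the stated basis and equate coefficients in (U − (-1)·I) g = f
solving from the highest basis element down gives g = x^3 + (7/4)x^2 - 12x + 5
check: U g = 12x - 7
so U g − (-1)·g = x^3 + (7/4)x^2 - 2 = f ✓

the result is g(x) = x^3 + (7/4)x^2 - 12x + 5


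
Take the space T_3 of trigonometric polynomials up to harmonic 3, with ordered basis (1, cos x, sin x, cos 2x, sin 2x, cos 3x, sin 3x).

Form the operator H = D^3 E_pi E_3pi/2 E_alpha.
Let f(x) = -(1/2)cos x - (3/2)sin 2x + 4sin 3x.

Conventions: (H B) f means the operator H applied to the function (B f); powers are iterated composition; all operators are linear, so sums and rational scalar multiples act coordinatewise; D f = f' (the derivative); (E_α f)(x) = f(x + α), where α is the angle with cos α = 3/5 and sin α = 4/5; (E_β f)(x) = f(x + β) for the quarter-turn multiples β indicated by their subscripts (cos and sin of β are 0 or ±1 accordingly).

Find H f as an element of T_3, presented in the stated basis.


g(x) = -(3/10)cos x + (2/5)sin x + (84/25)cos 2x + (288/25)sin 2x - (4752/125)cos 3x + (12636/125)sin 3x

E_alpha f = -(3/10)cos x + (2/5)sin x - (36/25)cos 2x + (21/50)sin 2x + (176/125)cos 3x - (468/125)sin 3x
E_3pi/2 E_alpha f = -(2/5)cos x - (3/10)sin x + (36/25)cos 2x - (21/50)sin 2x - (468/125)cos 3x - (176/125)sin 3x
E_pi E_3pi/2 E_alpha f = (2/5)cos x + (3/10)sin x + (36/25)cos 2x - (21/50)sin 2x + (468/125)cos 3x + (176/125)sin 3x
D (E_pi E_3pi/2 E_alpha) f = (3/10)cos x - (2/5)sin x - (21/25)cos 2x - (72/25)sin 2x + (528/125)cos 3x - (1404/125)sin 3x
D D (E_pi E_3pi/2 E_alpha) f = -(2/5)cos x - (3/10)sin x - (144/25)cos 2x + (42/25)sin 2x - (4212/125)cos 3x - (1584/125)sin 3x
D D D (E_pi E_3pi/2 E_alpha) f = -(3/10)cos x + (2/5)sin x + (84/25)cos 2x + (288/25)sin 2x - (4752/125)cos 3x + (12636/125)sin 3x


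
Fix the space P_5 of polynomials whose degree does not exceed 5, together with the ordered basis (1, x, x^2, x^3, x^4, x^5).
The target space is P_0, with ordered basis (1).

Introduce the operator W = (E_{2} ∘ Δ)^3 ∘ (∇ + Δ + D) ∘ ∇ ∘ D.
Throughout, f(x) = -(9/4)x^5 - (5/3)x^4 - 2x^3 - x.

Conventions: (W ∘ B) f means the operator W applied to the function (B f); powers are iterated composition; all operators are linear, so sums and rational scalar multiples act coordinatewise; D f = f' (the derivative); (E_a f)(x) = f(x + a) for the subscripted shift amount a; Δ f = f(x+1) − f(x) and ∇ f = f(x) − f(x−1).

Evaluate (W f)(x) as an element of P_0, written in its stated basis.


the result is g(x) = 0

D f = -(45/4)x^4 - (20/3)x^3 - 6x^2 - 1
∇ D f = -45x^3 + (95/2)x^2 - 37x + 127/12
∇ (∇ ∘ D) f = -135x^2 + 230x - 259/2
Δ (∇ ∘ D) f = -135x^2 - 40x - 69/2
D (∇ ∘ D) f = -135x^2 + 95x - 37
(∇ + Δ + D) (∇ ∘ D) f = -405x^2 + 285x - 201
Δ (∇ + Δ + D) (∇ ∘ D) f = -810x - 120
E_{2} Δ (∇ + Δ + D) (∇ ∘ D) f = -810x - 1740
Δ (E_{2} ∘ Δ) (∇ + Δ + D) (∇ ∘ D) f = -810
E_{2} Δ (E_{2} ∘ Δ) (∇ + Δ + D) (∇ ∘ D) f = -810
Δ (E_{2} ∘ Δ) (E_{2} ∘ Δ) (∇ + Δ + D) (∇ ∘ D) f = 0
E_{2} Δ (E_{2} ∘ Δ) (E_{2} ∘ Δ) (∇ + Δ + D) (∇ ∘ D) f = 0


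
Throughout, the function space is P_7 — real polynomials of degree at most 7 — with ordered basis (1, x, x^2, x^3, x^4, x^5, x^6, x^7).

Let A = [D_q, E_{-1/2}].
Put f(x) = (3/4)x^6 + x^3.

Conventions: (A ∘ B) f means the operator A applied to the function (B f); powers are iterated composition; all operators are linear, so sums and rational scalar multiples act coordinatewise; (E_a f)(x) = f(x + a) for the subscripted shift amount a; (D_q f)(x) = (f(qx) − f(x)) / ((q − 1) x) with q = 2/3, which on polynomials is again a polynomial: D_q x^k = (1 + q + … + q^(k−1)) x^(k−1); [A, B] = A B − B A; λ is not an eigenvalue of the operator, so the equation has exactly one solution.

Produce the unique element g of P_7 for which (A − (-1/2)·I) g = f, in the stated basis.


write g with unknown coordinates in the stated basis and equate coefficients in (A − (-1/2)·I) g = f
solving from the highest basis element down gives g = (3/2)x^6 + (473/162)x^4 - (1477/324)x^3 + (26651/2916)x^2 - (18901/1944)x + 50863/7776
check: A g = -(473/324)x^4 + (2125/648)x^3 - (26651/5832)x^2 + (18901/3888)x - 50863/15552
so A g − (-1/2)·g = (3/4)x^6 + x^3 = f ✓

the result is g(x) = (3/2)x^6 + (473/162)x^4 - (1477/324)x^3 + (26651/2916)x^2 - (18901/1944)x + 50863/7776


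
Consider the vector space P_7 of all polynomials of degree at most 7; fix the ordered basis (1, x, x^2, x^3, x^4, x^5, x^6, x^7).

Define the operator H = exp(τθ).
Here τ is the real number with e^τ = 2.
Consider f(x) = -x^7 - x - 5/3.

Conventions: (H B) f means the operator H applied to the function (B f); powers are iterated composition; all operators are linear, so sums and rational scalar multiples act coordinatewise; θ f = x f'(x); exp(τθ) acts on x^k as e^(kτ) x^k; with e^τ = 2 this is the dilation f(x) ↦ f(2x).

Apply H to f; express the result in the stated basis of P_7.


g(x) = -128x^7 - 2x - 5/3

exp(τθ) x^k = e^(kτ) x^k; with e^τ = 2 this sends x^k to 2^k x^k
x ↦ 2 x
x^7 ↦ 128 x^7
applying this coordinatewise to f: exp(τθ) f = -128x^7 - 2x - 5/3


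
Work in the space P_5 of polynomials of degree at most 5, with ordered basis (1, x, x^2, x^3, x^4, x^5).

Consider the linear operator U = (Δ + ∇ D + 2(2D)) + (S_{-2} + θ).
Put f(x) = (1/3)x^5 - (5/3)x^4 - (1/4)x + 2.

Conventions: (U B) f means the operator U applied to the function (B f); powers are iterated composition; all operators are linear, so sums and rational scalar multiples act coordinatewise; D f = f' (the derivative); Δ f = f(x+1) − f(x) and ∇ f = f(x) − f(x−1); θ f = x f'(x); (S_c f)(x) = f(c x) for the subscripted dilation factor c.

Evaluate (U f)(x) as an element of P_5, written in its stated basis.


Δ f = (5/3)x^4 - (10/3)x^3 - (20/3)x^2 - 5x - 19/12
D f = (5/3)x^4 - (20/3)x^3 - 1/4
∇ D f = (20/3)x^3 - 30x^2 + (80/3)x - 25/3
D f = (5/3)x^4 - (20/3)x^3 - 1/4
(2D) f = (10/3)x^4 - (40/3)x^3 - 1/2
(2(2D)) f = (20/3)x^4 - (80/3)x^3 - 1
(Δ + ∇ D + 2(2D)) f = (25/3)x^4 - (70/3)x^3 - (110/3)x^2 + (65/3)x - 131/12
S_{-2} f = -(32/3)x^5 - (80/3)x^4 + (1/2)x + 2
θ f = (5/3)x^5 - (20/3)x^4 - (1/4)x
(S_{-2} + θ) f = -9x^5 - (100/3)x^4 + (1/4)x + 2
((Δ + ∇ D + 2(2D)) + (S_{-2} + θ)) f = -9x^5 - 25x^4 - (70/3)x^3 - (110/3)x^2 + (263/12)x - 107/12

the result is g(x) = -9x^5 - 25x^4 - (70/3)x^3 - (110/3)x^2 + (263/12)x - 107/12


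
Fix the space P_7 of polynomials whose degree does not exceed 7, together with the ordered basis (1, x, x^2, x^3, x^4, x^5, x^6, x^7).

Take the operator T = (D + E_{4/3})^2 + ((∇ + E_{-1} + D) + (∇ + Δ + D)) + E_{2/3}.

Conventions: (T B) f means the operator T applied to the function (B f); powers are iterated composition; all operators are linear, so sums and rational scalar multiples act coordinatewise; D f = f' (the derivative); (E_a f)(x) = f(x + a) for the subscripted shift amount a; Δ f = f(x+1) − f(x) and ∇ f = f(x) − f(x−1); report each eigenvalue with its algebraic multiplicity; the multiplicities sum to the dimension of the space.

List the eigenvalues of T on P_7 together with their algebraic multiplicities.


image of 1: 3
image of x: 3x + 28/3
image of x^2: 3x^2 + (56/3)x + 134/9
image of x^3: 3x^3 + 28x^2 + (134/3)x + 862/27
image of x^4: 3x^4 + (112/3)x^3 + (268/3)x^2 + (3448/27)x + 5648/81
image of x^5: 3x^5 + (140/3)x^4 + (1340/9)x^3 + (8620/27)x^2 + (28240/81)x + 40966/243
image of x^6: 3x^6 + 56x^5 + (670/3)x^4 + (17240/27)x^3 + (28240/27)x^2 + (81932/81)x + 299072/729
image of x^7: 3x^7 + (196/3)x^6 + (938/3)x^5 + (30170/27)x^4 + (197680/81)x^3 + (286762/81)x^2 + (2093504/729)x + 2273686/2187
the matrix is upper triangular; its diagonal is (3, 3, 3, 3, 3, 3, 3, 3)
for a triangular matrix the eigenvalues are the diagonal entries, with algebraic multiplicity their repetition count

λ = 3 (multiplicity 8)


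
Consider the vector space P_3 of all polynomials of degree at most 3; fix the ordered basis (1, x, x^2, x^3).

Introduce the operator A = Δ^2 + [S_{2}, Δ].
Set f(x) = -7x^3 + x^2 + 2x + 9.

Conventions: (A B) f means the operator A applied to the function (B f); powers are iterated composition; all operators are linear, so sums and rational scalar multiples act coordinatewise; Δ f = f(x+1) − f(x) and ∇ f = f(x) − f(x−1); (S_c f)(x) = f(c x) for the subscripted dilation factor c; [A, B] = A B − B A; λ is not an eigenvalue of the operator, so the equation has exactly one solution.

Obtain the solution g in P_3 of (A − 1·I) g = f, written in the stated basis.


g(x) = 7x^3 - 85x^2 + 254x - 185

write g with unknown coordinates in the stated basis and equate coefficients in (A − 1·I) g = f
solving from the highest basis element down gives g = 7x^3 - 85x^2 + 254x - 185
check: A g = -84x^2 + 256x - 176
so A g − 1·g = -7x^3 + x^2 + 2x + 9 = f ✓


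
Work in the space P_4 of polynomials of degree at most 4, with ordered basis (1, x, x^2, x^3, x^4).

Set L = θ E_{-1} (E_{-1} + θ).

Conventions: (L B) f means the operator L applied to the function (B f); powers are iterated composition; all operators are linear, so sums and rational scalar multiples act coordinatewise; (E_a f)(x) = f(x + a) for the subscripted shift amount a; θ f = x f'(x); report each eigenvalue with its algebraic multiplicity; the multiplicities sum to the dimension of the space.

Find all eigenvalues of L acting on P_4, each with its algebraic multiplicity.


image of 1: 0
image of x: 2x
image of x^2: 6x^2 - 8x
image of x^3: 12x^3 - 30x^2 + 21x
image of x^4: 20x^4 - 72x^3 + 96x^2 - 48x
the matrix is upper triangular; its diagonal is (0, 2, 6, 12, 20)
for a triangular matrix the eigenvalues are the diagonal entries, with algebraic multiplicity their repetition count

λ = 0 (multiplicity 1), λ = 2 (multiplicity 1), λ = 6 (multiplicity 1), λ = 12 (multiplicity 1), λ = 20 (multiplicity 1)


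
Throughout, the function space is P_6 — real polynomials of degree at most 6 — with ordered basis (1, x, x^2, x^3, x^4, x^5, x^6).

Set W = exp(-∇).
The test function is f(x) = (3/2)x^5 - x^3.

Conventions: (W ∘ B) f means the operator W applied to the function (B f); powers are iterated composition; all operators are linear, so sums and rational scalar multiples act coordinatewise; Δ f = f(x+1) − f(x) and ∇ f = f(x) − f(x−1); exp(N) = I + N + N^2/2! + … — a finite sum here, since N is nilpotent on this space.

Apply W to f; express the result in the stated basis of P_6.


order-1 term: -(15/2)x^4 + 15x^3 - 12x^2 + (9/2)x - 1/2
order-2 term: 15x^3 - 45x^2 + (99/2)x - 39/2
order-3 term: -15x^2 + 45x - 73/2
order-4 term: (15/2)x - 15
order-5 term: -3/2
the series for exp(-∇) f terminates at order 5
exp(-∇) f = (3/2)x^5 - (15/2)x^4 + 29x^3 - 72x^2 + (213/2)x - 73

g(x) = (3/2)x^5 - (15/2)x^4 + 29x^3 - 72x^2 + (213/2)x - 73


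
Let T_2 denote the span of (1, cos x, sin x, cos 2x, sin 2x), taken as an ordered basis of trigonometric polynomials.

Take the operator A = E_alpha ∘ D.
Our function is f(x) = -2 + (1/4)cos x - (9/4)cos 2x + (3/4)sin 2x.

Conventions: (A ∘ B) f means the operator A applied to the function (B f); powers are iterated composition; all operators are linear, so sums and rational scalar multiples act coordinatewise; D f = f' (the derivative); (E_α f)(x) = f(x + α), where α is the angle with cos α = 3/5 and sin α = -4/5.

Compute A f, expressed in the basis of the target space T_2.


the result is g(x) = (1/5)cos x - (3/20)sin x - (237/50)cos 2x + (9/50)sin 2x

D f = -(1/4)sin x + (3/2)cos 2x + (9/2)sin 2x
E_alpha D f = (1/5)cos x - (3/20)sin x - (237/50)cos 2x + (9/50)sin 2x


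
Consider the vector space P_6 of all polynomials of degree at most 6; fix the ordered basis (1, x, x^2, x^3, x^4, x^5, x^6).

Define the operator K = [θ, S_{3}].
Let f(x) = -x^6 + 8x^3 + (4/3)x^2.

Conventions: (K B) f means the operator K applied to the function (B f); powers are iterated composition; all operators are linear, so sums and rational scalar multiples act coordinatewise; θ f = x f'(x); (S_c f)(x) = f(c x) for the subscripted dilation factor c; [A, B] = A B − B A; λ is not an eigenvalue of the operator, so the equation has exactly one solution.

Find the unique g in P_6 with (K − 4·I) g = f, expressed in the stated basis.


write g with unknown coordinates in the stated basis and equate coefficients in (K − 4·I) g = f
solving from the highest basis element down gives g = (1/4)x^6 - 2x^3 - (1/3)x^2
check: K g = 0
so K g − 4·g = -x^6 + 8x^3 + (4/3)x^2 = f ✓

the result is g(x) = (1/4)x^6 - 2x^3 - (1/3)x^2


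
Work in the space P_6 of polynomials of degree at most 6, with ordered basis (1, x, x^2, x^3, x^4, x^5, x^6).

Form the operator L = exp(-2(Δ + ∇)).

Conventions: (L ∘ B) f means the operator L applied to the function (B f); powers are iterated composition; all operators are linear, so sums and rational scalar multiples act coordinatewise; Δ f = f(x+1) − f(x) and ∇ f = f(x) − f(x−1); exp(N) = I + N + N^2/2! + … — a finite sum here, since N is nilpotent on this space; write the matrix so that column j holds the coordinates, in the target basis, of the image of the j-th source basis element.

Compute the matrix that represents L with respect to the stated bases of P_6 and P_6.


the matrix is [[1, -4, 16, -68, 320, -1668, 9472]; [0, 1, -8, 48, -272, 1600, -10008]; [0, 0, 1, -12, 96, -680, 4800]; [0, 0, 0, 1, -16, 160, -1360]; [0, 0, 0, 0, 1, -20, 240]; [0, 0, 0, 0, 0, 1, -24]; [0, 0, 0, 0, 0, 0, 1]] (rows listed top to bottom)

image of 1: 1
image of x: x - 4
image of x^2: x^2 - 8x + 16
image of x^3: x^3 - 12x^2 + 48x - 68
image of x^4: x^4 - 16x^3 + 96x^2 - 272x + 320
image of x^5: x^5 - 20x^4 + 160x^3 - 680x^2 + 1600x - 1668
image of x^6: x^6 - 24x^5 + 240x^4 - 1360x^3 + 4800x^2 - 10008x + 9472
each image's coordinates form column j of the matrix


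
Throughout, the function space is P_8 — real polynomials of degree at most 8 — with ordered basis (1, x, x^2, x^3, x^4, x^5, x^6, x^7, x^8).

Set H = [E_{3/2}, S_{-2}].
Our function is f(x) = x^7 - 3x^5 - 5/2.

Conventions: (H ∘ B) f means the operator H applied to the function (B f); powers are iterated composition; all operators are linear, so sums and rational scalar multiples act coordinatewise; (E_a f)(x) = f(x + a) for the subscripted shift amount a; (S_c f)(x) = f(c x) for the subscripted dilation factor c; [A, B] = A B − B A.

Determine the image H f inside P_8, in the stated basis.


S_{-2} f = -128x^7 + 96x^5 - 5/2
E_{3/2} S_{-2} f = -128x^7 - 1344x^6 - 5952x^5 - 14400x^4 - 20520x^3 - 17172x^2 - 7776x - 2921/2
E_{3/2} f = x^7 + (21/2)x^6 + (177/4)x^5 + (765/8)x^4 + (1755/16)x^3 + (1863/32)x^2 + (243/64)x - 1049/128
S_{-2} E_{3/2} f = -128x^7 + 672x^6 - 1416x^5 + 1530x^4 - (1755/2)x^3 + (1863/8)x^2 - (243/32)x - 1049/128
[E_{3/2}, S_{-2}] f = -2016x^6 - 4536x^5 - 15930x^4 - (39285/2)x^3 - (139239/8)x^2 - (248589/32)x - 185895/128

the result is g(x) = -2016x^6 - 4536x^5 - 15930x^4 - (39285/2)x^3 - (139239/8)x^2 - (248589/32)x - 185895/128
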